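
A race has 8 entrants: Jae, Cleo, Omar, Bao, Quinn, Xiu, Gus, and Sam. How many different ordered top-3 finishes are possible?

This is an ordered selection of 3 from 8: P(8,3).
That gives 8 × 7 × 6 = 336.

336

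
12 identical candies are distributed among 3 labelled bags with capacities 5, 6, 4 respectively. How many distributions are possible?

By stars and bars, unrestricted non-negative solutions to x_1+…+x_3 = 12 number C(12+2,2) = 91.
Subtract solutions that violate a single cap (substitute x_i' = x_i − (cap_i+1)): x_1 ≥ 6 gives C(8,2) = 28; x_2 ≥ 7 gives C(7,2) = 21; x_3 ≥ 5 gives C(9,2) = 36. Together 85.
Add back pairs where two caps are both exceeded: 0 + 3 + 1 = 4.
By inclusion–exclusion the count is 91 − 85 + 4 = 10.

10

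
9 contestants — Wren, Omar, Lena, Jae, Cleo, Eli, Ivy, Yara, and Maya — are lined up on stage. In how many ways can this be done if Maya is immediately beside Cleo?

Glue Maya and Cleo into one block (2 internal orders), leaving 8 units to arrange in a row.
That gives 2 × 8! = 2 × 40320 = 80640.

80640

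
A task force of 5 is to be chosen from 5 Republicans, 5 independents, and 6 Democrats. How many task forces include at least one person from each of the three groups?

3200

Total 5-person selections from all 16: C(16,5) = 4368.
Subtract selections that omit an entire group: no Republicans → C(11,5) = 462; no independents → C(11,5) = 462; no Democrats → C(10,5) = 252.
Add back selections omitting two groups (i.e. drawn from a single group): C(5,5) + C(5,5) + C(6,5) = 8.
By inclusion–exclusion: 4368 − 1176 + 8 = 3200.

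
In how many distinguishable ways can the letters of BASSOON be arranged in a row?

BASSOON has 7 letters with O appearing twice and S appearing twice.
So there are 7! / (2!·2!) = 1260 distinguishable arrangements.

1260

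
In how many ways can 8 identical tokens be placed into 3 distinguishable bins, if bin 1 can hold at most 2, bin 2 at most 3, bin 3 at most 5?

6

Ignoring the caps, the number of non-negative solutions to x_1+…+x_3 = 8 is C(10,2) = 45.
Subtract solutions that violate a single cap (substitute x_i' = x_i − (cap_i+1)): x_1 ≥ 3 gives C(7,2) = 21; x_2 ≥ 4 gives C(6,2) = 15; x_3 ≥ 6 gives C(4,2) = 6. Together 42.
Add back pairs where two caps are both exceeded: 3 + 0 + 0 = 3.
By inclusion–exclusion the count is 45 − 42 + 3 = 6.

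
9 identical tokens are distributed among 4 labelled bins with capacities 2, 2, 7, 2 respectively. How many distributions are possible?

23

Ignoring the caps, the number of non-negative solutions to x_1+…+x_4 = 9 is C(12,3) = 220.
Subtract solutions that violate a single cap (substitute x_i' = x_i − (cap_i+1)): x_1 ≥ 3 gives C(9,3) = 84; x_2 ≥ 3 gives C(9,3) = 84; x_3 ≥ 8 gives C(4,3) = 4; x_4 ≥ 3 gives C(9,3) = 84. Together 256.
Add back pairs where two caps are both exceeded: 20 + 0 + 20 + 0 + 20 + 0 = 60.
Subtract triples: 0 + 1 + 0 + 0 = 1.
By inclusion–exclusion the count is 220 − 256 + 60 − 1 = 23.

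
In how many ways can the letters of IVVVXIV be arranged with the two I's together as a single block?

30

Treat the 2 copies of I as a single block. The multiset to arrange is then {II, V, V, V, V, X}, 6 items in all.
That gives (6)!/(4!) = 30 arrangements.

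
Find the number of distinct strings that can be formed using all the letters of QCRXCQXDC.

The 9 letters of QCRXCQXDC have repeats: C appearing 3 times, Q appearing twice, and X appearing twice.
The number of distinct arrangements is 9!/(3!·2!·2!) = 362880/24 = 15120.

15120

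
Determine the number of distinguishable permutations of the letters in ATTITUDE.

Letter multiplicities in ATTITUDE: A×1, D×1, E×1, I×1, T×3, U×1.
The number of distinct arrangements is 8!/(3!) = 40320/6 = 6720.

6720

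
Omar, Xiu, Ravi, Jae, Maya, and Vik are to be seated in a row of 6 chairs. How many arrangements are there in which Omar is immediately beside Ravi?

240

Glue Omar and Ravi into one block (2 internal orders), leaving 5 units to arrange in a row.
That gives 2 × 5! = 2 × 120 = 240.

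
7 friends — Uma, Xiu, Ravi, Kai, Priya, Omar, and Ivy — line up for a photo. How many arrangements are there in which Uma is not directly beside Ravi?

3600

Of the 7! = 5040 arrangements, those with Uma and Ravi adjacent number 2 × 6! = 1440 (treat the pair as a block with 2 internal orders).
Complementary counting: 5040 − 1440 = 3600.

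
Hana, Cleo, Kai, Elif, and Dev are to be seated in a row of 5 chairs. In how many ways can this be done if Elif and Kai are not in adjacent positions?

72

Of the 5! = 120 arrangements, those with Elif and Kai adjacent number 2 × 4! = 48 (treat the pair as a block with 2 internal orders).
So 120 − 48 = 72 arrangements keep them apart.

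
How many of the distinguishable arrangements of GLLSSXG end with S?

180

With the last slot taken by S, it remains to arrange the other 6 letters (GLLSXG).
Those 6 letters have G appearing twice and L appearing twice, giving (6)!/(2!·2!) = 180.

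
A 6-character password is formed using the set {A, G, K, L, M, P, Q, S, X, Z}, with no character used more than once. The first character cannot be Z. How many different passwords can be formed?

The first character has 10−1 = 9 choices (anything except Z).
The remaining 5 characters are filled from the other 9 symbols without repetition: 9 × 8 × 7 × 6 × 5 = 15120.
Total: 9 × 15120 = 136080.

136080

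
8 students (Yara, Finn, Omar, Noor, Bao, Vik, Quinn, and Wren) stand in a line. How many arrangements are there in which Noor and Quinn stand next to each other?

Glue Noor and Quinn into one block (2 internal orders), leaving 7 units to arrange in a row.
That gives 2 × 7! = 2 × 5040 = 10080.

10080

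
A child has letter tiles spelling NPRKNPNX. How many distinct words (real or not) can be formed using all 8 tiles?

NPRKNPNX has 8 letters with N appearing 3 times and P appearing twice.
Dividing 8! = 40320 by 3!·2! = 12 for the repeated letters gives 3360.

3360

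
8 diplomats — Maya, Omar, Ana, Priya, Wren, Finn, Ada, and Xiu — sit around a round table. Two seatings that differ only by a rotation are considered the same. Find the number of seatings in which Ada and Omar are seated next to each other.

Treat {Ada, Omar} as one unit (2 internal orders) and seat the resulting 7 units around the table: (6)! circular arrangements.
So 2 × (6)! = 2 × 720 = 1440.

1440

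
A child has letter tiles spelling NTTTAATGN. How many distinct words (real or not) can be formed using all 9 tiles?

The 9 letters of NTTTAATGN have repeats: A appearing twice, N appearing twice, and T appearing 4 times.
The number of distinct arrangements is 9!/(4!·2!·2!) = 362880/96 = 3780.

3780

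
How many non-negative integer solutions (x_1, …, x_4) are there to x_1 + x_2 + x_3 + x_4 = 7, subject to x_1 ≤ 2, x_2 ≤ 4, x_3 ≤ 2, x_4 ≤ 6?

43

Ignoring the caps, the number of non-negative solutions to x_1+…+x_4 = 7 is C(10,3) = 120.
Subtract solutions that violate a single cap (substitute x_i' = x_i − (cap_i+1)): x_1 ≥ 3 gives C(7,3) = 35; x_2 ≥ 5 gives C(5,3) = 10; x_3 ≥ 3 gives C(7,3) = 35; x_4 ≥ 7 gives C(3,3) = 1. Together 81.
Add back pairs where two caps are both exceeded: 0 + 4 + 0 + 0 + 0 + 0 = 4.
By inclusion–exclusion the count is 120 − 81 + 4 = 43.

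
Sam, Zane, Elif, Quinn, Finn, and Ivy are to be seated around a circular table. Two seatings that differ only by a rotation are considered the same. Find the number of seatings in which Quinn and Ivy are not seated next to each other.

All circular seatings of 6 people number (5)! = 120.
Seatings with Quinn beside Ivy: treat them as a block with 2 internal orders, giving 2 × (4)! = 48.
Subtracting, 120 − 48 = 72.

72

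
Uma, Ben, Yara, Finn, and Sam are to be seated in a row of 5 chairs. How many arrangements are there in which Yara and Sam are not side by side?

72

There are 5! = 120 arrangements in all. If Yara and Sam are adjacent, merging them into one block gives 2·(4)! = 48 arrangements.
Complementary counting: 120 − 48 = 72.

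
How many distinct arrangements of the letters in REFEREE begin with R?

30

Fix R in the first position and arrange the remaining 6 letters.
Those 6 letters have E appearing 4 times, giving (6)!/(4!) = 30.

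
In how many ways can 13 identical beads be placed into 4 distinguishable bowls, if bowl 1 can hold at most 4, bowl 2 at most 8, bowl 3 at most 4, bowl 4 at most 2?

Ignoring the caps, the number of non-negative solutions to x_1+…+x_4 = 13 is C(16,3) = 560.
Subtract solutions that violate a single cap (substitute x_i' = x_i − (cap_i+1)): x_1 ≥ 5 gives C(11,3) = 165; x_2 ≥ 9 gives C(7,3) = 35; x_3 ≥ 5 gives C(11,3) = 165; x_4 ≥ 3 gives C(13,3) = 286. Together 651.
Add back pairs where two caps are both exceeded: 0 + 20 + 56 + 0 + 4 + 56 = 136.
Subtract triples: 0 + 0 + 1 + 0 = 1.
By inclusion–exclusion the count is 560 − 651 + 136 − 1 = 44.

44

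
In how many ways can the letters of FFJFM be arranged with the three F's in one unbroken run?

6

Treat the 3 copies of F as a single block. The multiset to arrange is then {FFF, J, M}, 3 items in all.
All 3 items are distinct, so there are (3)! = 6 arrangements.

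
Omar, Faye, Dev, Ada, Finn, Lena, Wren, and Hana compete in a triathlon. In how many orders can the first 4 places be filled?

This is an ordered selection of 4 from 8: P(8,4).
That gives 8 × 7 × 6 × 5 = 1680.

1680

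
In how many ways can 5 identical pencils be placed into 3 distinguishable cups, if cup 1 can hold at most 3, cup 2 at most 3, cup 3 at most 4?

By stars and bars, unrestricted non-negative solutions to x_1+…+x_3 = 5 number C(5+2,2) = 21.
Subtract solutions that violate a single cap (substitute x_i' = x_i − (cap_i+1)): x_1 ≥ 4 gives C(3,2) = 3; x_2 ≥ 4 gives C(3,2) = 3; x_3 ≥ 5 gives C(2,2) = 1. Together 7.
No two caps can be exceeded simultaneously, so the pair terms are all 0.
By inclusion–exclusion the count is 21 − 7 + 0 = 14.

14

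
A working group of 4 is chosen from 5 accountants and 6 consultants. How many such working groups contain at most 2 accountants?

Split by how many accountants are chosen (0 through 2).
Sum: C(5,0)·C(6,4) + C(5,1)·C(6,3) + C(5,2)·C(6,2) = 15 + 100 + 150 = 265.

265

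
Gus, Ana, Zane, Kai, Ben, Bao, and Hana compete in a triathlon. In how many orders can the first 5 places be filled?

2520

This is an ordered selection of 5 from 7: P(7,5).
That gives 7 × 6 × 5 × 4 × 3 = 2520.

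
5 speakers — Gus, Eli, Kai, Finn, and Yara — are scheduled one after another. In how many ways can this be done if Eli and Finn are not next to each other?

72

There are 5! = 120 arrangements in all. If Eli and Finn are adjacent, merging them into one block gives 2·(4)! = 48 arrangements.
So 120 − 48 = 72 arrangements keep them apart.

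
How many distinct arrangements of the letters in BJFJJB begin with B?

Fix B in the first position and arrange the remaining 5 letters.
Those 5 letters have J appearing 3 times, giving (5)!/(3!) = 20.

20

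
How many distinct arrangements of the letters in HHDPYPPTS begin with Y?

3360

With the first slot taken by Y, it remains to arrange the other 8 letters (HHDPPPTS).
Those 8 letters have H appearing twice and P appearing 3 times, giving (8)!/(3!·2!) = 3360.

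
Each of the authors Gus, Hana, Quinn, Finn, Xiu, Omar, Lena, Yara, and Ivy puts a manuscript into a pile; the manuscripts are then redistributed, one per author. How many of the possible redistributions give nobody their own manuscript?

Let Aᵢ be the assignments in which author i gets their own manuscript. We want the size of the complement of A₁∪…∪A_9.
By inclusion–exclusion this is Σ_{j=0}^{9} (−1)^j C(9,j)·(9−j)!.
Computing: 362880 − 362880 + 181440 − 60480 + 15120 − 3024 + 504 − 72 + 9 − 1 = 133496.

133496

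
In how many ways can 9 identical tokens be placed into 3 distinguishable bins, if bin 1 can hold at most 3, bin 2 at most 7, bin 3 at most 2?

9

Ignoring the caps, the number of non-negative solutions to x_1+…+x_3 = 9 is C(11,2) = 55.
Subtract solutions that violate a single cap (substitute x_i' = x_i − (cap_i+1)): x_1 ≥ 4 gives C(7,2) = 21; x_2 ≥ 8 gives C(3,2) = 3; x_3 ≥ 3 gives C(8,2) = 28. Together 52.
Add back pairs where two caps are both exceeded: 0 + 6 + 0 = 6.
By inclusion–exclusion the count is 55 − 52 + 6 = 9.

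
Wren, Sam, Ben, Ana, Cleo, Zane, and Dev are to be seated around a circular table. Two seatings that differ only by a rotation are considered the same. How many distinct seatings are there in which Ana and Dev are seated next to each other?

Glue Ana and Dev into a block (2 internal orders). Seating 6 units around a circle gives (5)! arrangements.
So 2 × (5)! = 2 × 120 = 240.

240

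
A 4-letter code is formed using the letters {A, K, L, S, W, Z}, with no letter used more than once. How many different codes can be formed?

With no repetition, fill the 4 letters in order: 6 choices, then 5, down to 3.
6 × 5 × 4 × 3 = 360.

360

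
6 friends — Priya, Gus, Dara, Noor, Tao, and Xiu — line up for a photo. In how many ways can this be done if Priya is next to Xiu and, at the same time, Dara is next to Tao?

96

Treat {Priya,Xiu} as one block (2 orders) and {Dara,Tao} as another (2 orders).
That leaves 4 units to arrange: 2 × 2 × 4! = 4 × 24 = 96.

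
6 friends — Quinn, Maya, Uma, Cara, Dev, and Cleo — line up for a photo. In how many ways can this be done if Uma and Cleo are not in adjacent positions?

480

Of the 6! = 720 arrangements, those with Uma and Cleo adjacent number 2 × 5! = 240 (treat the pair as a block with 2 internal orders).
Complementary counting: 720 − 240 = 480.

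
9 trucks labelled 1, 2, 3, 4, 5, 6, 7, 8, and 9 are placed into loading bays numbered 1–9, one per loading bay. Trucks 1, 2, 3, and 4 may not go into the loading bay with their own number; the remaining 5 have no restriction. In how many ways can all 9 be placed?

Let Aᵢ (for 1 ≤ i ≤ 4) be the placements that put truck i in its forbidden loading bay. Any j of these fix j positions, leaving (9−j)! ways to fill the rest, and there are C(4,j) ways to pick which j.
By inclusion–exclusion, the number of valid placements is Σ_{j=0}^{4} (−1)^j C(4,j)·(9−j)!.
Computing: 362880 − 161280 + 30240 − 2880 + 120 = 229080.

229080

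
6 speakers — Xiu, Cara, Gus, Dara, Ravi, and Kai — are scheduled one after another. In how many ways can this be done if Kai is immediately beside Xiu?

Treat {Kai, Xiu} as a single unit. There are 5 units to order, and the pair itself can be ordered 2 ways.
So the count is 2·(5)! = 240.

240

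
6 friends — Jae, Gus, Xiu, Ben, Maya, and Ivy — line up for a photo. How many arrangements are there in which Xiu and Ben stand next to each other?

Place the 4 others and the Xiu-Ben pair as 5 objects in a line; the pair has 2 internal arrangements.
So the count is 2·(5)! = 240.

240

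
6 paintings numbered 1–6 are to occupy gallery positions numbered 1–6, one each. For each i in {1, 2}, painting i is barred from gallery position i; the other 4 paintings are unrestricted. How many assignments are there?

504

Let Aᵢ (for i ∈ {1, 2}) be the placements that put painting i in its forbidden gallery position. Any j of these fix j positions, leaving (6−j)! ways to fill the rest, and there are C(2,j) ways to pick which j.
By inclusion–exclusion, the number of valid placements is Σ_{j=0}^{2} (−1)^j C(2,j)·(6−j)!.
Computing: 720 − 240 + 24 = 504.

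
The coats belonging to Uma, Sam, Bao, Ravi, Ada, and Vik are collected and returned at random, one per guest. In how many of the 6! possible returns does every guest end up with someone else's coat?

265

Count assignments avoiding every fixed point. For any j of the 6 guests fixed to their own coat, the other 6−j can be arranged in (6−j)! ways.
By inclusion–exclusion this is Σ_{j=0}^{6} (−1)^j C(6,j)·(6−j)!.
Computing: 720 − 720 + 360 − 120 + 30 − 6 + 1 = 265.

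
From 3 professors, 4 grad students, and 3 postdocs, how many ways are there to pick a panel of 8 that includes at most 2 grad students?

Split by how many grad students are chosen (0 through 2).
Sum: C(4,0)·C(6,8) + C(4,1)·C(6,7) + C(4,2)·C(6,6) = 0 + 0 + 6 = 6.

6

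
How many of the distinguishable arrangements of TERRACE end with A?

With the last slot taken by A, it remains to arrange the other 6 letters (TERRCE).
Those 6 letters have E appearing twice and R appearing twice, giving (6)!/(2!·2!) = 180.

180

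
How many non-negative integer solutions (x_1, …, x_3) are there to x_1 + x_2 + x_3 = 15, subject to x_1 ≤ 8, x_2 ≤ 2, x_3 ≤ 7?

Without the upper bounds there are C(17,2) = 136 ways to split 15 among 3 variables.
Subtract solutions that violate a single cap (substitute x_i' = x_i − (cap_i+1)): x_1 ≥ 9 gives C(8,2) = 28; x_2 ≥ 3 gives C(14,2) = 91; x_3 ≥ 8 gives C(9,2) = 36. Together 155.
Add back pairs where two caps are both exceeded: 10 + 0 + 15 = 25.
By inclusion–exclusion the count is 136 − 155 + 25 = 6.

6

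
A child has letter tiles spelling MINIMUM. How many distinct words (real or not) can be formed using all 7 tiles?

420

MINIMUM has 7 letters with I appearing twice and M appearing 3 times.
The number of distinct arrangements is 7!/(3!·2!) = 5040/12 = 420.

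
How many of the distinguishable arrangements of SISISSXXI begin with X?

280

Fix X in the first position and arrange the remaining 8 letters.
Those 8 letters have I appearing 3 times and S appearing 4 times, giving (8)!/(4!·3!) = 280.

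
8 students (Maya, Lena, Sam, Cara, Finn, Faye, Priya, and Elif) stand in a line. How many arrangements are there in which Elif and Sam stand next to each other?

10080

Glue Elif and Sam into one block (2 internal orders), leaving 7 units to arrange in a row.
That gives 2 × 7! = 2 × 5040 = 10080.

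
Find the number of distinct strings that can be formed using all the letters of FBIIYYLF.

5040

The 8 letters of FBIIYYLF have repeats: F appearing twice, I appearing twice, and Y appearing twice.
So there are 8! / (2!·2!·2!) = 5040 distinguishable arrangements.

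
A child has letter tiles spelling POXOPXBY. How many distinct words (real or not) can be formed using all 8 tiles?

Letter multiplicities in POXOPXBY: B×1, O×2, P×2, X×2, Y×1.
Dividing 8! = 40320 by 2!·2!·2! = 8 for the repeated letters gives 5040.

5040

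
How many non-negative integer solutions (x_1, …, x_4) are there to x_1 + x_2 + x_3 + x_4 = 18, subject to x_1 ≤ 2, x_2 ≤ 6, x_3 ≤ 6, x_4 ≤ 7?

19

By stars and bars, unrestricted non-negative solutions to x_1+…+x_4 = 18 number C(18+3,3) = 1330.
Subtract solutions that violate a single cap (substitute x_i' = x_i − (cap_i+1)): x_1 ≥ 3 gives C(18,3) = 816; x_2 ≥ 7 gives C(14,3) = 364; x_3 ≥ 7 gives C(14,3) = 364; x_4 ≥ 8 gives C(13,3) = 286. Together 1830.
Add back pairs where two caps are both exceeded: 165 + 165 + 120 + 35 + 20 + 20 = 525.
Subtract triples: 4 + 1 + 1 + 0 = 6.
By inclusion–exclusion the count is 1330 − 1830 + 525 − 6 = 19.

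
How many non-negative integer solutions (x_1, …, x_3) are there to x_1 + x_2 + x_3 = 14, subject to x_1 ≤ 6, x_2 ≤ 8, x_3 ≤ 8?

Ignoring the caps, the number of non-negative solutions to x_1+…+x_3 = 14 is C(16,2) = 120.
Subtract solutions that violate a single cap (substitute x_i' = x_i − (cap_i+1)): x_1 ≥ 7 gives C(9,2) = 36; x_2 ≥ 9 gives C(7,2) = 21; x_3 ≥ 9 gives C(7,2) = 21. Together 78.
No two caps can be exceeded simultaneously, so the pair terms are all 0.
By inclusion–exclusion the count is 120 − 78 + 0 = 42.

42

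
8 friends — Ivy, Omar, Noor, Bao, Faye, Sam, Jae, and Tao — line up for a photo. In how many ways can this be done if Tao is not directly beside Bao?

There are 8! = 40320 arrangements in all. If Tao and Bao are adjacent, merging them into one block gives 2·(7)! = 10080 arrangements.
Complementary counting: 40320 − 10080 = 30240.

30240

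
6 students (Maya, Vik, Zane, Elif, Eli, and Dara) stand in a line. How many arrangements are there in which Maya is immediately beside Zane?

Glue Maya and Zane into one block (2 internal orders), leaving 5 units to arrange in a row.
So the count is 2·(5)! = 240.

240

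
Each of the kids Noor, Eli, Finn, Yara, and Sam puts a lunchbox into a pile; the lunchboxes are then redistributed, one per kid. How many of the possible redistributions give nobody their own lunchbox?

44

Let Aᵢ be the assignments in which kid i gets their own lunchbox. We want the size of the complement of A₁∪…∪A_5.
By inclusion–exclusion this is Σ_{j=0}^{5} (−1)^j C(5,j)·(5−j)!.
Computing: 120 − 120 + 60 − 20 + 5 − 1 = 44.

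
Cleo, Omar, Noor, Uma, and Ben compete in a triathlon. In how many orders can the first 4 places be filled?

120

This is an ordered selection of 4 from 5: P(5,4).
That gives 5 × 4 × 3 × 2 = 120.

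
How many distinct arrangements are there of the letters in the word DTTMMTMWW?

5040

The 9 letters of DTTMMTMWW have repeats: M appearing 3 times, T appearing 3 times, and W appearing twice.
The number of distinct arrangements is 9!/(3!·3!·2!) = 362880/72 = 5040.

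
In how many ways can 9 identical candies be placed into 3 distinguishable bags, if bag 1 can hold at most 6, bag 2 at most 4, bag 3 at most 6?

28

By stars and bars, unrestricted non-negative solutions to x_1+…+x_3 = 9 number C(9+2,2) = 55.
Subtract solutions that violate a single cap (substitute x_i' = x_i − (cap_i+1)): x_1 ≥ 7 gives C(4,2) = 6; x_2 ≥ 5 gives C(6,2) = 15; x_3 ≥ 7 gives C(4,2) = 6. Together 27.
No two caps can be exceeded simultaneously, so the pair terms are all 0.
By inclusion–exclusion the count is 55 − 27 + 0 = 28.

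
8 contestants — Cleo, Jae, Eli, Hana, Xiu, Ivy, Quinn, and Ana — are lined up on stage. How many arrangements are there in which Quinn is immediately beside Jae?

10080

Place the 6 others and the Quinn-Jae pair as 7 objects in a line; the pair has 2 internal arrangements.
That gives 2 × 7! = 2 × 5040 = 10080.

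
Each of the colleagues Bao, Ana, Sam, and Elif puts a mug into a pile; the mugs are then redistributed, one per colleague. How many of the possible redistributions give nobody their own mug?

Let Aᵢ be the assignments in which colleague i gets their own mug. We want the size of the complement of A₁∪…∪A_4.
By inclusion–exclusion this is Σ_{j=0}^{4} (−1)^j C(4,j)·(4−j)!.
Computing: 24 − 24 + 12 − 4 + 1 = 9.

9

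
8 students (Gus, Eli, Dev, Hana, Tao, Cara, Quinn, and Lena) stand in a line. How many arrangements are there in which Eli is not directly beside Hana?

Of the 8! = 40320 arrangements, those with Eli and Hana adjacent number 2 × 7! = 10080 (treat the pair as a block with 2 internal orders).
Complementary counting: 40320 − 10080 = 30240.

30240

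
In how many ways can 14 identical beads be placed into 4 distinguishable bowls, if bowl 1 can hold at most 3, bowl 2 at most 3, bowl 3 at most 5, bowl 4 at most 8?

48

Without the upper bounds there are C(17,3) = 680 ways to split 14 among 4 bowls.
Subtract solutions that violate a single cap (substitute x_i' = x_i − (cap_i+1)): x_1 ≥ 4 gives C(13,3) = 286; x_2 ≥ 4 gives C(13,3) = 286; x_3 ≥ 6 gives C(11,3) = 165; x_4 ≥ 9 gives C(8,3) = 56. Together 793.
Add back pairs where two caps are both exceeded: 84 + 35 + 4 + 35 + 4 + 0 = 162.
Subtract triples: 1 + 0 + 0 + 0 = 1.
By inclusion–exclusion the count is 680 − 793 + 162 − 1 = 48.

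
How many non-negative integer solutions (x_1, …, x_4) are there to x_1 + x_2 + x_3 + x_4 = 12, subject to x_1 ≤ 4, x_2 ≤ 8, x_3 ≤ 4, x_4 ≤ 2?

56

Without the upper bounds there are C(15,3) = 455 ways to split 12 among 4 variables.
Subtract solutions that violate a single cap (substitute x_i' = x_i − (cap_i+1)): x_1 ≥ 5 gives C(10,3) = 120; x_2 ≥ 9 gives C(6,3) = 20; x_3 ≥ 5 gives C(10,3) = 120; x_4 ≥ 3 gives C(12,3) = 220. Together 480.
Add back pairs where two caps are both exceeded: 0 + 10 + 35 + 0 + 1 + 35 = 81.
By inclusion–exclusion the count is 455 − 480 + 81 = 56.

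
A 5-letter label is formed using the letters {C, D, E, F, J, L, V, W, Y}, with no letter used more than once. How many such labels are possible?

15120

Choose and order 5 of the 9 symbols: the first letter has 9 options, the next 8, and so on down to 5.
That product is 9 × 8 × 7 × 6 × 5 = 15120.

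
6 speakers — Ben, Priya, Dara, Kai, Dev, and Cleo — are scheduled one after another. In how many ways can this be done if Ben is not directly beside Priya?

Of the 6! = 720 arrangements, those with Ben and Priya adjacent number 2 × 5! = 240 (treat the pair as a block with 2 internal orders).
Complementary counting: 720 − 240 = 480.

480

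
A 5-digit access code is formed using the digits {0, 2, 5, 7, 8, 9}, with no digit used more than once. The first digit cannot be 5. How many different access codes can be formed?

600

The first digit has 6−1 = 5 choices (anything except 5).
The remaining 4 digits are filled from the other 5 symbols without repetition: 5 × 4 × 3 × 2 = 120.
Total: 5 × 120 = 600.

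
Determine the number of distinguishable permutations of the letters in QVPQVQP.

210

QVPQVQP has 7 letters with P appearing twice, Q appearing 3 times, and V appearing twice.
The number of distinct arrangements is 7!/(3!·2!·2!) = 5040/24 = 210.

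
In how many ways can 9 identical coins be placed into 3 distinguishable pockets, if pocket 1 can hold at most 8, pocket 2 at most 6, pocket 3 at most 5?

By stars and bars, unrestricted non-negative solutions to x_1+…+x_3 = 9 number C(9+2,2) = 55.
Subtract solutions that violate a single cap (substitute x_i' = x_i − (cap_i+1)): x_1 ≥ 9 gives C(2,2) = 1; x_2 ≥ 7 gives C(4,2) = 6; x_3 ≥ 6 gives C(5,2) = 10. Together 17.
No two caps can be exceeded simultaneously, so the pair terms are all 0.
By inclusion–exclusion the count is 55 − 17 + 0 = 38.

38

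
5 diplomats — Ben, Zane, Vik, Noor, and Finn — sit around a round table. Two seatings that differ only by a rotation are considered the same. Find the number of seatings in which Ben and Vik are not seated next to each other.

12

All circular seatings of 5 people number (4)! = 24.
Seatings with Ben beside Vik: treat them as a block with 2 internal orders, giving 2 × (3)! = 12.
Subtracting, 24 − 12 = 12.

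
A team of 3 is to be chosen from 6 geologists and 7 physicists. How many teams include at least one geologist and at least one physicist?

Unrestricted: C(13,3) = 286 ways to pick any 3 of the 13.
Subtract selections that omit an entire group: no geologists → C(7,3) = 35; no physicists → C(6,3) = 20.
Both groups omitted at once is impossible, so 286 − 55 = 231.

231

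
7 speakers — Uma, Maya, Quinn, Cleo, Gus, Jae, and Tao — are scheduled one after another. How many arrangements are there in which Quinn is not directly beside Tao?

Of the 7! = 5040 arrangements, those with Quinn and Tao adjacent number 2 × 6! = 1440 (treat the pair as a block with 2 internal orders).
So 5040 − 1440 = 3600 arrangements keep them apart.

3600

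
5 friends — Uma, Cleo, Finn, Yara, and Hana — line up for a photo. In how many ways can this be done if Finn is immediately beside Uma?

48

Place the 3 others and the Finn-Uma pair as 4 objects in a line; the pair has 2 internal arrangements.
So the count is 2·(4)! = 48.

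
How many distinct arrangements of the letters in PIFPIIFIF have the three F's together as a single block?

Treat the 3 copies of F as a single block. The multiset to arrange is then {FFF, I, I, I, I, P, P}, 7 items in all.
That gives (7)!/(4!·2!) = 105 arrangements.

105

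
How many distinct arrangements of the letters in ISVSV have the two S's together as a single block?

12

Treat the 2 copies of S as a single block. The multiset to arrange is then {SS, I, V, V}, 4 items in all.
That gives (4)!/(2!) = 12 arrangements.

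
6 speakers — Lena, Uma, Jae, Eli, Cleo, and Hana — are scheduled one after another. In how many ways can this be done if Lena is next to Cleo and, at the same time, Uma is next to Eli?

96

Treat {Lena,Cleo} as one block (2 orders) and {Uma,Eli} as another (2 orders).
That leaves 4 units to arrange: 2 × 2 × 4! = 4 × 24 = 96.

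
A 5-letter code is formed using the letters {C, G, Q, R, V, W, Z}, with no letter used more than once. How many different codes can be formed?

2520

Choose and order 5 of the 7 symbols: the first letter has 7 options, the next 6, and so on down to 3.
7 × 6 × 5 × 4 × 3 = 2520.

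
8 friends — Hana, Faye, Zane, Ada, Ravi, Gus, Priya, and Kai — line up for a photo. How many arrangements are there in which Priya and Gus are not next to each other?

Of the 8! = 40320 arrangements, those with Priya and Gus adjacent number 2 × 7! = 10080 (treat the pair as a block with 2 internal orders).
So 40320 − 10080 = 30240 arrangements keep them apart.

30240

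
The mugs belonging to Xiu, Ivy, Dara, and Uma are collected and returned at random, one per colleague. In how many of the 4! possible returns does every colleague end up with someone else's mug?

9

Count assignments avoiding every fixed point. For any j of the 4 colleagues fixed to their own mug, the other 4−j can be arranged in (4−j)! ways.
By inclusion–exclusion this is Σ_{j=0}^{4} (−1)^j C(4,j)·(4−j)!.
Computing: 24 − 24 + 12 − 4 + 1 = 9.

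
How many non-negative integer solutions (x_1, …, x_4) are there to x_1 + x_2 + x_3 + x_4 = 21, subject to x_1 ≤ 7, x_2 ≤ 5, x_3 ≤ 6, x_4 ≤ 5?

10

Ignoring the caps, the number of non-negative solutions to x_1+…+x_4 = 21 is C(24,3) = 2024.
Subtract solutions that violate a single cap (substitute x_i' = x_i − (cap_i+1)): x_1 ≥ 8 gives C(16,3) = 560; x_2 ≥ 6 gives C(18,3) = 816; x_3 ≥ 7 gives C(17,3) = 680; x_4 ≥ 6 gives C(18,3) = 816. Together 2872.
Add back pairs where two caps are both exceeded: 120 + 84 + 120 + 165 + 220 + 165 = 874.
Subtract triples: 1 + 4 + 1 + 10 = 16.
By inclusion–exclusion the count is 2024 − 2872 + 874 − 16 = 10.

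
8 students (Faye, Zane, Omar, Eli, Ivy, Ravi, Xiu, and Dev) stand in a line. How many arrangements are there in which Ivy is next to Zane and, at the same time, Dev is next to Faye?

2880

Treat {Ivy,Zane} as one block (2 orders) and {Dev,Faye} as another (2 orders).
That leaves 6 units to arrange: 2 × 2 × 6! = 4 × 720 = 2880.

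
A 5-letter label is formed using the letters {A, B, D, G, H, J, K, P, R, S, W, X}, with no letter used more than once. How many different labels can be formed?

With no repetition, fill the 5 letters in order: 12 choices, then 11, down to 8.
That product is 12 × 11 × 10 × 9 × 8 = 95040.

95040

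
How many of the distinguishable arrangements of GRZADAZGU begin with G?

With the first slot taken by G, it remains to arrange the other 8 letters (RZADAZGU).
Those 8 letters have A appearing twice and Z appearing twice, giving (8)!/(2!·2!) = 10080.

10080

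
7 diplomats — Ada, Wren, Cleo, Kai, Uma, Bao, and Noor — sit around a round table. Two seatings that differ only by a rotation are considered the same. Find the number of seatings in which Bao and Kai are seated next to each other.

Treat {Bao, Kai} as one unit (2 internal orders) and seat the resulting 6 units around the table: (5)! circular arrangements.
So 2 × (5)! = 2 × 120 = 240.

240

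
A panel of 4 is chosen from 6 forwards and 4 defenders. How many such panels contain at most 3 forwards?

195

Split by how many forwards are chosen (0 through 3).
Sum: C(6,0)·C(4,4) + C(6,1)·C(4,3) + C(6,2)·C(4,2) + C(6,3)·C(4,1) = 1 + 24 + 90 + 80 = 195.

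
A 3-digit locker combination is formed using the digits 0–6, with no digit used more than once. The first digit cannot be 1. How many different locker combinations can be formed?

The first digit has 7−1 = 6 choices (anything except 1).
The remaining 2 digits are filled from the other 6 symbols without repetition: 6 × 5 = 30.
Total: 6 × 30 = 180.

180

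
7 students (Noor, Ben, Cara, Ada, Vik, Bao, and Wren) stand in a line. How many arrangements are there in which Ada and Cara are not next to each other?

3600

There are 7! = 5040 arrangements in all. If Ada and Cara are adjacent, merging them into one block gives 2·(6)! = 1440 arrangements.
Complementary counting: 5040 − 1440 = 3600.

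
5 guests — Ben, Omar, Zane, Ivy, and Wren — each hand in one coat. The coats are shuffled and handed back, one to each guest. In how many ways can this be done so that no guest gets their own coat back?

44

Count assignments avoiding every fixed point. For any j of the 5 guests fixed to their own coat, the other 5−j can be arranged in (5−j)! ways.
By inclusion–exclusion this is Σ_{j=0}^{5} (−1)^j C(5,j)·(5−j)!.
Computing: 120 − 120 + 60 − 20 + 5 − 1 = 44.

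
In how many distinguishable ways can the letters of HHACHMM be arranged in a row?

420

HHACHMM has 7 letters with H appearing 3 times and M appearing twice.
The number of distinct arrangements is 7!/(3!·2!) = 5040/12 = 420.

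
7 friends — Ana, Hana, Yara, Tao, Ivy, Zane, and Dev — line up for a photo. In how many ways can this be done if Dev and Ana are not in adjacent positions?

3600

There are 7! = 5040 arrangements in all. If Dev and Ana are adjacent, merging them into one block gives 2·(6)! = 1440 arrangements.
So 5040 − 1440 = 3600 arrangements keep them apart.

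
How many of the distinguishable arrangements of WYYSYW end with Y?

30

With the last slot taken by Y, it remains to arrange the other 5 letters (WYSYW).
Those 5 letters have W appearing twice and Y appearing twice, giving (5)!/(2!·2!) = 30.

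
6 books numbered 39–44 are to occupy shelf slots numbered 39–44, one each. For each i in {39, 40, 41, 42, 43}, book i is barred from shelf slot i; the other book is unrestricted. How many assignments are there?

Let Aᵢ (for 39 ≤ i ≤ 43) be the placements that put book i in its forbidden shelf slot. Any j of these fix j positions, leaving (6−j)! ways to fill the rest, and there are C(5,j) ways to pick which j.
By inclusion–exclusion, the number of valid placements is Σ_{j=0}^{5} (−1)^j C(5,j)·(6−j)!.
Computing: 720 − 600 + 240 − 60 + 10 − 1 = 309.

309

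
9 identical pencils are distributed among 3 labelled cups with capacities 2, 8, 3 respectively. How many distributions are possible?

Without the upper bounds there are C(11,2) = 55 ways to split 9 among 3 cups.
Subtract solutions that violate a single cap (substitute x_i' = x_i − (cap_i+1)): x_1 ≥ 3 gives C(8,2) = 28; x_2 ≥ 9 gives C(2,2) = 1; x_3 ≥ 4 gives C(7,2) = 21. Together 50.
Add back pairs where two caps are both exceeded: 0 + 6 + 0 = 6.
By inclusion–exclusion the count is 55 − 50 + 6 = 11.

11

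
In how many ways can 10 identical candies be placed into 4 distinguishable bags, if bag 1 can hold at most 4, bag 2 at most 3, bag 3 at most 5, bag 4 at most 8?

112

Without the upper bounds there are C(13,3) = 286 ways to split 10 among 4 bags.
Subtract solutions that violate a single cap (substitute x_i' = x_i − (cap_i+1)): x_1 ≥ 5 gives C(8,3) = 56; x_2 ≥ 4 gives C(9,3) = 84; x_3 ≥ 6 gives C(7,3) = 35; x_4 ≥ 9 gives C(4,3) = 4. Together 179.
Add back pairs where two caps are both exceeded: 4 + 0 + 0 + 1 + 0 + 0 = 5.
By inclusion–exclusion the count is 286 − 179 + 5 = 112.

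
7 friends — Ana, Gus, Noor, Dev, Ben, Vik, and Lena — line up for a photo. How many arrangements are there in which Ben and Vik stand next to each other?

1440

Place the 5 others and the Ben-Vik pair as 6 objects in a line; the pair has 2 internal arrangements.
So the count is 2·(6)! = 1440.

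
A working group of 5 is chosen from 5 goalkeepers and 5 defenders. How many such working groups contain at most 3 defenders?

Split by how many defenders are chosen (0 through 3).
Sum: C(5,0)·C(5,5) + C(5,1)·C(5,4) + C(5,2)·C(5,3) + C(5,3)·C(5,2) = 1 + 25 + 100 + 100 = 226.

226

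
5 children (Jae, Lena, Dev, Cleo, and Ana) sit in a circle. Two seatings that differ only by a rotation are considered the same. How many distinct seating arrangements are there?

Fix one person's seat to break rotational symmetry; the remaining 4 people can be arranged in (4)! = 24 ways.

24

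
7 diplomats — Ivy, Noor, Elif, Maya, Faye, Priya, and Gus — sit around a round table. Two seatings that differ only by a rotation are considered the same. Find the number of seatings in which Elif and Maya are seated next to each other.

Treat {Elif, Maya} as one unit (2 internal orders) and seat the resulting 6 units around the table: (5)! circular arrangements.
So 2 × (5)! = 2 × 120 = 240.

240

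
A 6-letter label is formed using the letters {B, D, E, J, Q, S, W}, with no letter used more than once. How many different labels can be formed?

5040

Choose and order 6 of the 7 symbols: the first letter has 7 options, the next 6, and so on down to 2.
7 × 6 × 5 × 4 × 3 × 2 = 5040.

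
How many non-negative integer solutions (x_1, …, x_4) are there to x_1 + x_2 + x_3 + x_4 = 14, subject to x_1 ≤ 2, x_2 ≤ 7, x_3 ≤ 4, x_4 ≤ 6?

45

Ignoring the caps, the number of non-negative solutions to x_1+…+x_4 = 14 is C(17,3) = 680.
Subtract solutions that violate a single cap (substitute x_i' = x_i − (cap_i+1)): x_1 ≥ 3 gives C(14,3) = 364; x_2 ≥ 8 gives C(9,3) = 84; x_3 ≥ 5 gives C(12,3) = 220; x_4 ≥ 7 gives C(10,3) = 120. Together 788.
Add back pairs where two caps are both exceeded: 20 + 84 + 35 + 4 + 0 + 10 = 153.
By inclusion–exclusion the count is 680 − 788 + 153 = 45.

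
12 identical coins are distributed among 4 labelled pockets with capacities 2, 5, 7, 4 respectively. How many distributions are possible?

59

By stars and bars, unrestricted non-negative solutions to x_1+…+x_4 = 12 number C(12+3,3) = 455.
Subtract solutions that violate a single cap (substitute x_i' = x_i − (cap_i+1)): x_1 ≥ 3 gives C(12,3) = 220; x_2 ≥ 6 gives C(9,3) = 84; x_3 ≥ 8 gives C(7,3) = 35; x_4 ≥ 5 gives C(10,3) = 120. Together 459.
Add back pairs where two caps are both exceeded: 20 + 4 + 35 + 0 + 4 + 0 = 63.
By inclusion–exclusion the count is 455 − 459 + 63 = 59.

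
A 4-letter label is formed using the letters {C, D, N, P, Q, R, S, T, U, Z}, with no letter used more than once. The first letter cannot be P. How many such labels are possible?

The first letter has 10−1 = 9 choices (anything except P).
The remaining 3 letters are filled from the other 9 symbols without repetition: 9 × 8 × 7 = 504.
Total: 9 × 504 = 4536.

4536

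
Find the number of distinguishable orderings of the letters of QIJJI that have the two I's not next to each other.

There are 5!/(2!·2!) = 30 arrangements of QIJJI in total.
If the two I's are adjacent, glue them into one block, leaving 4 items to arrange: (4)!/(2!) = 12 ways.
Hence 30 − 12 = 18.

18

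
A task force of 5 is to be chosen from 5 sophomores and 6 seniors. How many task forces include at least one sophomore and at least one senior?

455

Total 5-person selections from all 11: C(11,5) = 462.
Subtract selections that omit an entire group: no sophomores → C(6,5) = 6; no seniors → C(5,5) = 1.
Both groups omitted at once is impossible, so 462 − 7 = 455.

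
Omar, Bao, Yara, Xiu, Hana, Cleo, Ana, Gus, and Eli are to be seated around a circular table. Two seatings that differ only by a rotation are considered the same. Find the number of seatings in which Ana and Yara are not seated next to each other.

30240

Without the restriction there are (8)! = 40320 seatings.
Those with Ana next to Yara: fuse the pair into one unit and seat 8 units around a circle — 2·(7)! = 10080.
Subtracting, 40320 − 10080 = 30240.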